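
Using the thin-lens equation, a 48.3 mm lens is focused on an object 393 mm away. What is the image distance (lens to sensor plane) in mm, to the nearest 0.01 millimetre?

55.07 mm

1/dᵢ = 1/f − 1/dₒ = 1/48.3 − 1/393 = 0.0181594 mm⁻¹.
dᵢ = 1/0.0181594 ≈ 55.0679 mm.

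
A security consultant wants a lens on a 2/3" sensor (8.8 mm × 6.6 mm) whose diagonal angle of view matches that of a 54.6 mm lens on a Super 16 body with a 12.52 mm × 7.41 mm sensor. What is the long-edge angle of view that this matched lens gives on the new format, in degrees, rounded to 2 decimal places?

Sensor diagonal = √(12.52² + 7.41²) = √211.6585 ≈ 14.5485 mm.
Sensor diagonal = √(8.8² + 6.6²) = √121.0000 ≈ 11.0000 mm.
Equal diagonal AOV ⇒ f₂ = f₁ · 11.0000/14.5485 = 54.6 × 0.75609 ≈ 41.2826 mm.
Long-edge AOV on the new format = 2·arctan(8.8 / (2 × 41.2826)) = 2·arctan(0.10658) ≈ 12.1675°.

12.17°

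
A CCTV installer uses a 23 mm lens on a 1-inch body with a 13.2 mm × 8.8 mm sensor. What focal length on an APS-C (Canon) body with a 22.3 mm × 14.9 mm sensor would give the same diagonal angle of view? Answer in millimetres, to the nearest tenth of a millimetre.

Sensor diagonal = √(13.2² + 8.8²) = √251.6800 ≈ 15.8644 mm.
Sensor diagonal = √(22.3² + 14.9²) = √719.3000 ≈ 26.8198 mm.
Equal angle of view means equal diagonal/f ratio, so f₂ = f₁ · (diagonal₂/diagonal₁) = 23 × 26.8198/15.8644.
f₂ = 23 × 1.69056 ≈ 38.883 mm.

38.9 mm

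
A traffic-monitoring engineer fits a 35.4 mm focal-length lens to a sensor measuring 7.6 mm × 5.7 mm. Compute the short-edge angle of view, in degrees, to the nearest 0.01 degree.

Angle of view α = 2·arctan(h/2f) with h = 5.7 mm and f = 35.4 mm.
h/2f = 0.08051; arctan(0.08051) ≈ 4.6029°, so α ≈ 9.2057°.

9.21°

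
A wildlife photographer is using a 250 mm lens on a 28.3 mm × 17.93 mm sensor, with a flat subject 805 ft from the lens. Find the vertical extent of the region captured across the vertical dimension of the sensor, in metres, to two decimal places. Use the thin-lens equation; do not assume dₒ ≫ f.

dₒ: 805 ft × 304.8 mm/ft = 245363.99 mm.
Similar triangles through the lens centre give W/dₒ = h/dᵢ; with 1/f = 1/dₒ + 1/dᵢ this gives W = h·(dₒ − f)/f.
W = 17.93 mm × (245364 − 250) / 250 = 17.93 × 980.4560 ≈ 17579.576 mm = 17.5796 m.

17.58 m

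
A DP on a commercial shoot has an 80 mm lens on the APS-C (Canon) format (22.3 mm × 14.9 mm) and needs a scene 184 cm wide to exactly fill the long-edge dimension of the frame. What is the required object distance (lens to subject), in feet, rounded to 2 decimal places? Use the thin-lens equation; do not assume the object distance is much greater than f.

21.92 ft

W: 184 cm = 1840 mm.
Magnification m = w/W = dᵢ/dₒ; combined with 1/f = 1/dₒ + 1/dᵢ this gives dₒ = f·(1 + W/w).
dₒ = 80 mm × (1 + 1840/22.3) = 80 × 83.5112 ≈ 6680.897 mm = 6680.897/304.8 ft = 21.919 ft.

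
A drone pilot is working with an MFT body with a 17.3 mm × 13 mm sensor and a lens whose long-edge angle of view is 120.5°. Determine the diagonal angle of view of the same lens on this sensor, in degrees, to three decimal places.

130.887°

From the long-edge AOV: f = 17.3 / (2·tan(60.25°)) = 17.3 / 3.49927 ≈ 4.9439 mm.
Sensor diagonal = √(17.3² + 13²) = √468.2900 ≈ 21.6400 mm.
Diagonal AOV = 2·arctan(21.6400 / (2 × 4.9439)) = 2·arctan(2.18856) ≈ 130.8867°.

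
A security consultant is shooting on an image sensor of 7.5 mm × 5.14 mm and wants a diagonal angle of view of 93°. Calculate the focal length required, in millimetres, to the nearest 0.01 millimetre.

4.31 mm

Sensor diagonal = √(7.5² + 5.14²) = √82.6696 ≈ 9.0923 mm.
From α = 2·arctan(d/2f) we get f = d / (2·tan(α/2)).
With d = 9.0923 mm and α/2 = 46.5°, tan(α/2) ≈ 1.05378, so f ≈ 9.0923 / 2.10756 ≈ 4.3141 mm.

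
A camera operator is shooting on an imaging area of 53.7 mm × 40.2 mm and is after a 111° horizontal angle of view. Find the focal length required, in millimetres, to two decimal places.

From α = 2·arctan(w/2f) we get f = w / (2·tan(α/2)).
With w = 53.7 mm and α/2 = 55.5°, tan(α/2) ≈ 1.45501, so f ≈ 53.7 / 2.91002 ≈ 18.4535 mm.

18.45 mm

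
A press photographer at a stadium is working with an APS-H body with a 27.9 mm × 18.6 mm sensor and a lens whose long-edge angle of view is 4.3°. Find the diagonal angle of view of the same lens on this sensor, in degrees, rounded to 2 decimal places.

5.17°

From the long-edge AOV: f = 27.9 / (2·tan(2.15°)) = 27.9 / 0.07508 ≈ 371.5818 mm.
Sensor diagonal = √(27.9² + 18.6²) = √1124.3700 ≈ 33.5316 mm.
Diagonal AOV = 2·arctan(33.5316 / (2 × 371.5818)) = 2·arctan(0.04512) ≈ 5.1669°.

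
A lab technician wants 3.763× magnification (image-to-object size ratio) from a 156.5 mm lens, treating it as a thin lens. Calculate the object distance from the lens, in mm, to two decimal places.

198.09 mm

With m = dᵢ/dₒ and 1/f = 1/dₒ + 1/dᵢ, substituting dᵢ = m·dₒ gives 1/f = (1 + 1/m)/dₒ, hence dₒ = f·(1 + 1/m).
dₒ = 156.5 × (1 + 1/3.763) = 156.5 × 1.26575 ≈ 198.089 mm.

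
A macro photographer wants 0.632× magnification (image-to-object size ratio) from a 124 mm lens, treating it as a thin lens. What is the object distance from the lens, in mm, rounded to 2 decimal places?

320.20 mm

With m = dᵢ/dₒ and 1/f = 1/dₒ + 1/dᵢ, substituting dᵢ = m·dₒ gives 1/f = (1 + 1/m)/dₒ, hence dₒ = f·(1 + 1/m).
dₒ = 124 × (1 + 1/0.632) = 124 × 2.58228 ≈ 320.203 mm.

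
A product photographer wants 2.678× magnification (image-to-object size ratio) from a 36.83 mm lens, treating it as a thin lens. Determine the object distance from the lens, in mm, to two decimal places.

50.58 mm

With m = dᵢ/dₒ and 1/f = 1/dₒ + 1/dᵢ, substituting dᵢ = m·dₒ gives 1/f = (1 + 1/m)/dₒ, hence dₒ = f·(1 + 1/m).
dₒ = 36.83 × (1 + 1/2.678) = 36.83 × 1.37341 ≈ 50.583 mm.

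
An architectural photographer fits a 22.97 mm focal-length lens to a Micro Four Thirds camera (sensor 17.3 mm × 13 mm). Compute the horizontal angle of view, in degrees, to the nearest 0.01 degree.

Angle of view α = 2·arctan(w/2f) with w = 17.3 mm and f = 22.97 mm.
w/2f = 0.37658; arctan(0.37658) ≈ 20.6353°, so α ≈ 41.2706°.

41.27°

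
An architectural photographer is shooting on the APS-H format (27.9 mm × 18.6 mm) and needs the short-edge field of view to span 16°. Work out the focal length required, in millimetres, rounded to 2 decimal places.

From α = 2·arctan(h/2f) we get f = h / (2·tan(α/2)).
With h = 18.6 mm and α/2 = 8°, tan(α/2) ≈ 0.14054, so f ≈ 18.6 / 0.28108 ≈ 66.1729 mm.

66.17 mm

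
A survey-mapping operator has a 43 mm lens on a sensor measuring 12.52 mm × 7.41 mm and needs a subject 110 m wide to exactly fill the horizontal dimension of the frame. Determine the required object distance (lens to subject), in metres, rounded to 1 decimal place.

W: 110 m = 110000 mm.
Magnification m = w/W = dᵢ/dₒ; combined with 1/f = 1/dₒ + 1/dᵢ this gives dₒ = f·(1 + W/w).
dₒ = 43 mm × (1 + 110000/12.52) = 43 × 8786.9425 ≈ 377838.527 mm = 377.839 m.

377.8 m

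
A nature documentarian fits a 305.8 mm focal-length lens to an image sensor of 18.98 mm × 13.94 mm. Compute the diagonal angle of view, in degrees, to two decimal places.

Sensor diagonal = √(18.98² + 13.94²) = √554.5640 ≈ 23.5492 mm.
Angle of view α = 2·arctan(d/2f) with d = 23.5492 mm and f = 305.8 mm.
d/2f = 0.03850; arctan(0.03850) ≈ 2.2050°, so α ≈ 4.4101°.

4.41°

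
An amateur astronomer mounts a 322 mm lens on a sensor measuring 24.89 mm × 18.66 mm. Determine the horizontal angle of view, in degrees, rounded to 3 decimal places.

4.427°

Angle of view α = 2·arctan(w/2f) with w = 24.89 mm and f = 322 mm.
w/2f = 0.03865; arctan(0.03865) ≈ 2.2133°, so α ≈ 4.4267°.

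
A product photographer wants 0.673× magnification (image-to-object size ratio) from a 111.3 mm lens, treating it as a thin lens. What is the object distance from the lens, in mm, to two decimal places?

With m = dᵢ/dₒ and 1/f = 1/dₒ + 1/dᵢ, substituting dᵢ = m·dₒ gives 1/f = (1 + 1/m)/dₒ, hence dₒ = f·(1 + 1/m).
dₒ = 111.3 × (1 + 1/0.673) = 111.3 × 2.48588 ≈ 276.679 mm.

276.68 mm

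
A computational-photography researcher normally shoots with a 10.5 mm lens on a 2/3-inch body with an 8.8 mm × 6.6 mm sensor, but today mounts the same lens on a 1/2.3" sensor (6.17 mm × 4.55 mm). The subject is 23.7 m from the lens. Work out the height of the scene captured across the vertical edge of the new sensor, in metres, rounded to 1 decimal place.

The focal length stays 10.5 mm; the relevant sensor dimension is now h = 4.55 mm. Object distance dₒ = 23.7 m = 23700 mm.
Thin-lens field height W = h·(dₒ − f)/f = 4.55 × (23700 − 10.5)/10.5 ≈ 10265.450 mm = 10.2654 m.

10.3 m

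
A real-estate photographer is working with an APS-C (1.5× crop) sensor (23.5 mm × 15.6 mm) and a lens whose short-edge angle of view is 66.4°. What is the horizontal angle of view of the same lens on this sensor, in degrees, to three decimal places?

From the short-edge AOV: f = 15.6 / (2·tan(33.2°)) = 15.6 / 1.30876 ≈ 11.9196 mm.
Horizontal AOV = 2·arctan(23.5 / (2 × 11.9196)) = 2·arctan(0.98577) ≈ 89.1787°.

89.179°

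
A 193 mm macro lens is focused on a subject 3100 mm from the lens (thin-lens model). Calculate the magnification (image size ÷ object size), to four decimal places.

Thin lens: 1/f = 1/dₒ + 1/dᵢ → 1/dᵢ = 1/193 − 1/3100 = 0.0048588 mm⁻¹, so dᵢ ≈ 205.8136 mm.
Magnification m = dᵢ/dₒ = 205.8136/3100 ≈ 0.06639.

0.0664×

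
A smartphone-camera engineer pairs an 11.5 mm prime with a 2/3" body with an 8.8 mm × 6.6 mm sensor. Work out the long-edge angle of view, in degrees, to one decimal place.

41.9°

Angle of view α = 2·arctan(w/2f) with w = 8.8 mm and f = 11.5 mm.
w/2f = 0.38261; arctan(0.38261) ≈ 20.9373°, so α ≈ 41.8746°.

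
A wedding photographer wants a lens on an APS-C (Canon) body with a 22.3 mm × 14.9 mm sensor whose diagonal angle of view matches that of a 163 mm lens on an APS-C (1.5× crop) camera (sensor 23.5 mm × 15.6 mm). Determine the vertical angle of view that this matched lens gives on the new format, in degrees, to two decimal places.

5.50°

Sensor diagonal = √(23.5² + 15.6²) = √795.6100 ≈ 28.2066 mm.
Sensor diagonal = √(22.3² + 14.9²) = √719.3000 ≈ 26.8198 mm.
Equal diagonal AOV ⇒ f₂ = f₁ · 26.8198/28.2066 = 163 × 0.95083 ≈ 154.9860 mm.
Vertical AOV on the new format = 2·arctan(14.9 / (2 × 154.9860)) = 2·arctan(0.04807) ≈ 5.5040°.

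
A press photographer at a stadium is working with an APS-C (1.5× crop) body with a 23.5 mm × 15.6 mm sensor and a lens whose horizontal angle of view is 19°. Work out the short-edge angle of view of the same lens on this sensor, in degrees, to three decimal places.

From the horizontal AOV: f = 23.5 / (2·tan(9.5°)) = 23.5 / 0.33469 ≈ 70.2152 mm.
Short-edge AOV = 2·arctan(15.6 / (2 × 70.2152)) = 2·arctan(0.11109) ≈ 12.6777°.

12.678°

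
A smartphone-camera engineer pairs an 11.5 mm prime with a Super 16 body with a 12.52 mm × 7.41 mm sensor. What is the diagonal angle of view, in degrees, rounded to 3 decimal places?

64.630°

Sensor diagonal = √(12.52² + 7.41²) = √211.6585 ≈ 14.5485 mm.
Angle of view α = 2·arctan(d/2f) with d = 14.5485 mm and f = 11.5 mm.
d/2f = 0.63254; arctan(0.63254) ≈ 32.3151°, so α ≈ 64.6302°.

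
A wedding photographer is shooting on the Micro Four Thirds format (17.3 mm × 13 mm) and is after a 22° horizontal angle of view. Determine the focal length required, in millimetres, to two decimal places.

From α = 2·arctan(w/2f) we get f = w / (2·tan(α/2)).
With w = 17.3 mm and α/2 = 11°, tan(α/2) ≈ 0.19438, so f ≈ 17.3 / 0.38876 ≈ 44.5004 mm.

44.50 mm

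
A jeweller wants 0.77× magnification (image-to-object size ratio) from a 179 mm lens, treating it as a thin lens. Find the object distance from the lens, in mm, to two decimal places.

With m = dᵢ/dₒ and 1/f = 1/dₒ + 1/dᵢ, substituting dᵢ = m·dₒ gives 1/f = (1 + 1/m)/dₒ, hence dₒ = f·(1 + 1/m).
dₒ = 179 × (1 + 1/0.77) = 179 × 2.29870 ≈ 411.468 mm.

411.47 mm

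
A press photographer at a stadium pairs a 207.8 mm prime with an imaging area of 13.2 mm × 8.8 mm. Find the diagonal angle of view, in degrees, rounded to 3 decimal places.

Sensor diagonal = √(13.2² + 8.8²) = √251.6800 ≈ 15.8644 mm.
Angle of view α = 2·arctan(d/2f) with d = 15.8644 mm and f = 207.8 mm.
d/2f = 0.03817; arctan(0.03817) ≈ 2.1861°, so α ≈ 4.3721°.

4.372°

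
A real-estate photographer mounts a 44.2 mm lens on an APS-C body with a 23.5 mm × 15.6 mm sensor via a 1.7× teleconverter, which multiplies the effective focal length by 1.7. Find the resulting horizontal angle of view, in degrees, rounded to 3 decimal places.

17.775°

Effective focal length f = 44.2 × 1.7 = 75.14 mm.
α = 2·arctan(23.5 / (2 × 75.14)) = 2·arctan(0.15637) ≈ 17.7753°.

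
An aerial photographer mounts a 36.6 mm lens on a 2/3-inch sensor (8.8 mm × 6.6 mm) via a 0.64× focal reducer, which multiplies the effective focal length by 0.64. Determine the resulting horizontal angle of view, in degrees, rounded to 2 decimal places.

Effective focal length f = 36.6 × 0.64 = 23.424 mm.
α = 2·arctan(8.8 / (2 × 23.424)) = 2·arctan(0.18784) ≈ 21.2771°.

21.28°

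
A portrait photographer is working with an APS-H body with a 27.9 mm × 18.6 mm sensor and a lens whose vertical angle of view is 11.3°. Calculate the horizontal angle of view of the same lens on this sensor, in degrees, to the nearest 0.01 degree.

From the vertical AOV: f = 18.6 / (2·tan(5.65°)) = 18.6 / 0.19786 ≈ 94.0040 mm.
Horizontal AOV = 2·arctan(27.9 / (2 × 94.0040)) = 2·arctan(0.14840) ≈ 16.8820°.

16.88°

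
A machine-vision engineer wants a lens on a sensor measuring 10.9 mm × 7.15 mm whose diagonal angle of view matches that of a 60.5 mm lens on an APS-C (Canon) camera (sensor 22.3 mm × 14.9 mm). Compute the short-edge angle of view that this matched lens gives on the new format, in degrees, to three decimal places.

Sensor diagonal = √(22.3² + 14.9²) = √719.3000 ≈ 26.8198 mm.
Sensor diagonal = √(10.9² + 7.15²) = √169.9325 ≈ 13.0358 mm.
Equal diagonal AOV ⇒ f₂ = f₁ · 13.0358/26.8198 = 60.5 × 0.48605 ≈ 29.4062 mm.
Short-edge AOV on the new format = 2·arctan(7.15 / (2 × 29.4062)) = 2·arctan(0.12157) ≈ 13.8632°.

13.863°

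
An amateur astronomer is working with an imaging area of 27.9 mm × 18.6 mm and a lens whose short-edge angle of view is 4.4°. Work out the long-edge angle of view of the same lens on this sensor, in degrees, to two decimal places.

6.60°

From the short-edge AOV: f = 18.6 / (2·tan(2.2°)) = 18.6 / 0.07683 ≈ 242.0858 mm.
Long-edge AOV = 2·arctan(27.9 / (2 × 242.0858)) = 2·arctan(0.05762) ≈ 6.5960°.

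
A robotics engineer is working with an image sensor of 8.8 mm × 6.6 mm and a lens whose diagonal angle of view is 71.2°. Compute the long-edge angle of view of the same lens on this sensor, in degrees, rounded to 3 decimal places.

Sensor diagonal = √(8.8² + 6.6²) = √121.0000 ≈ 11.0000 mm.
From the diagonal AOV: f = 11.0000 / (2·tan(35.6°)) = 11.0000 / 1.43186 ≈ 7.6823 mm.
Long-edge AOV = 2·arctan(8.8 / (2 × 7.6823)) = 2·arctan(0.57274) ≈ 59.6033°.

59.603°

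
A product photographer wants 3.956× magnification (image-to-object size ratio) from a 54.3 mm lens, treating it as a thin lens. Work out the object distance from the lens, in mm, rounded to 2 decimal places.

68.03 mm

With m = dᵢ/dₒ and 1/f = 1/dₒ + 1/dᵢ, substituting dᵢ = m·dₒ gives 1/f = (1 + 1/m)/dₒ, hence dₒ = f·(1 + 1/m).
dₒ = 54.3 × (1 + 1/3.956) = 54.3 × 1.25278 ≈ 68.026 mm.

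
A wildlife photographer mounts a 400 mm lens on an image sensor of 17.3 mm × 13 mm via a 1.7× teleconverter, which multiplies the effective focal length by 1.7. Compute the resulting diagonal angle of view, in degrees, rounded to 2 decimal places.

1.82°

Effective focal length f = 400 × 1.7 = 680 mm.
Sensor diagonal = √(17.3² + 13²) = √468.2900 ≈ 21.6400 mm.
α = 2·arctan(21.640 / (2 × 680)) = 2·arctan(0.01591) ≈ 1.8232°.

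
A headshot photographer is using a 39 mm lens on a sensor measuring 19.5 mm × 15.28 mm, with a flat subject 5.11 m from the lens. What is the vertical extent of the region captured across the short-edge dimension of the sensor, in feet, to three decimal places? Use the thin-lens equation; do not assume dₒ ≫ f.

6.518 ft

dₒ: 5.11 m = 5110 mm.
Similar triangles through the lens centre give W/dₒ = h/dᵢ; with 1/f = 1/dₒ + 1/dᵢ this gives W = h·(dₒ − f)/f.
W = 15.28 mm × (5110 − 39) / 39 = 15.28 × 130.0256 ≈ 1986.792 mm = 1986.792/304.8 ft = 6.51835 ft.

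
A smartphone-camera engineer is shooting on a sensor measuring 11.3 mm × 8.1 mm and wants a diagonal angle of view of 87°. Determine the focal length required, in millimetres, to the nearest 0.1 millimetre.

Sensor diagonal = √(11.3² + 8.1²) = √193.3000 ≈ 13.9032 mm.
From α = 2·arctan(d/2f) we get f = d / (2·tan(α/2)).
With d = 13.9032 mm and α/2 = 43.5°, tan(α/2) ≈ 0.94896, so f ≈ 13.9032 / 1.89793 ≈ 7.3255 mm.

7.3 mm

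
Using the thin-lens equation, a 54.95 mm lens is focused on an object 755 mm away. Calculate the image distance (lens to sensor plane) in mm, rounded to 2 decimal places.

1/dᵢ = 1/f − 1/dₒ = 1/54.95 − 1/755 = 0.0168739 mm⁻¹.
dᵢ = 1/0.0168739 ≈ 59.2633 mm.

59.26 mm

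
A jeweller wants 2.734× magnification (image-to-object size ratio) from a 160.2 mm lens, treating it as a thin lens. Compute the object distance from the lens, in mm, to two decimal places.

With m = dᵢ/dₒ and 1/f = 1/dₒ + 1/dᵢ, substituting dᵢ = m·dₒ gives 1/f = (1 + 1/m)/dₒ, hence dₒ = f·(1 + 1/m).
dₒ = 160.2 × (1 + 1/2.734) = 160.2 × 1.36576 ≈ 218.795 mm.

218.80 mm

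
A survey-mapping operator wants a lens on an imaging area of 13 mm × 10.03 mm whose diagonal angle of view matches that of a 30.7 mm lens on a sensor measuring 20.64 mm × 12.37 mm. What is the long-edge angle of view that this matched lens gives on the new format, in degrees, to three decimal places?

34.477°

Sensor diagonal = √(20.64² + 12.37²) = √579.0265 ≈ 24.0630 mm.
Sensor diagonal = √(13² + 10.03²) = √269.6009 ≈ 16.4195 mm.
Equal diagonal AOV ⇒ f₂ = f₁ · 16.4195/24.0630 = 30.7 × 0.68236 ≈ 20.9484 mm.
Long-edge AOV on the new format = 2·arctan(13 / (2 × 20.9484)) = 2·arctan(0.31029) ≈ 34.4769°.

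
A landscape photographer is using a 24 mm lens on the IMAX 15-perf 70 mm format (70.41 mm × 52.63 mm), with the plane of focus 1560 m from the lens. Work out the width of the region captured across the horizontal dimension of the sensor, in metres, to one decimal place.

4576.6 m

dₒ: 1560 m = 1.56e+06 mm.
Similar triangles through the lens centre give W/dₒ = w/dᵢ; with 1/f = 1/dₒ + 1/dᵢ this gives W = w·(dₒ − f)/f.
W = 70.41 mm × (1.56e+06 − 24) / 24 = 70.41 × 64999.0000 ≈ 4576579.590 mm = 4576.58 m.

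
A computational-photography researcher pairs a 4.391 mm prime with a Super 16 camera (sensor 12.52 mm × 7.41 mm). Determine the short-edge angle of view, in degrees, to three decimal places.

Angle of view α = 2·arctan(h/2f) with h = 7.41 mm and f = 4.391 mm.
h/2f = 0.84377; arctan(0.84377) ≈ 40.1567°, so α ≈ 80.3134°.

80.313°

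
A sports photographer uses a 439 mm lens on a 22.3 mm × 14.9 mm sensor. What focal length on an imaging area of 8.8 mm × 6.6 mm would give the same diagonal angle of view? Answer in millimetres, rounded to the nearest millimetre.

180 mm

Sensor diagonal = √(22.3² + 14.9²) = √719.3000 ≈ 26.8198 mm.
Sensor diagonal = √(8.8² + 6.6²) = √121.0000 ≈ 11.0000 mm.
Equal angle of view means equal diagonal/f ratio, so f₂ = f₁ · (diagonal₂/diagonal₁) = 439 × 11.0000/26.8198.
f₂ = 439 × 0.41015 ≈ 180.054 mm.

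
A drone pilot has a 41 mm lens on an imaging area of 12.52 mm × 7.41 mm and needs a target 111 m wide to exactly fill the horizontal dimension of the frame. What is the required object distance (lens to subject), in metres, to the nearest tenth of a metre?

W: 111 m = 111000 mm.
Magnification m = w/W = dᵢ/dₒ; combined with 1/f = 1/dₒ + 1/dᵢ this gives dₒ = f·(1 + W/w).
dₒ = 41 mm × (1 + 111000/12.52) = 41 × 8866.8147 ≈ 363539.403 mm = 363.539 m.

363.5 m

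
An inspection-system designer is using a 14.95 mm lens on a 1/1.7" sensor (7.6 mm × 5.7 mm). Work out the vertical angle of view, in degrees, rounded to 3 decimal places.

Angle of view α = 2·arctan(h/2f) with h = 5.7 mm and f = 14.95 mm.
h/2f = 0.19064; arctan(0.19064) ≈ 10.7931°, so α ≈ 21.5862°.

21.586°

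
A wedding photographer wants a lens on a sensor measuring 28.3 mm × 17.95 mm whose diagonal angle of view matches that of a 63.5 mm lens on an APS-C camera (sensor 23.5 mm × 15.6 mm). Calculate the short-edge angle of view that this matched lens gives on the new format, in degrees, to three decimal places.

Sensor diagonal = √(23.5² + 15.6²) = √795.6100 ≈ 28.2066 mm.
Sensor diagonal = √(28.3² + 17.95²) = √1123.0925 ≈ 33.5126 mm.
Equal diagonal AOV ⇒ f₂ = f₁ · 33.5126/28.2066 = 63.5 × 1.18811 ≈ 75.4452 mm.
Short-edge AOV on the new format = 2·arctan(17.95 / (2 × 75.4452)) = 2·arctan(0.11896) ≈ 13.5681°.

13.568°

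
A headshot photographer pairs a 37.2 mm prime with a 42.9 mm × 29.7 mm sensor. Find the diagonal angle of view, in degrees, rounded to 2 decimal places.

70.08°

Sensor diagonal = √(42.9² + 29.7²) = √2722.5000 ≈ 52.1776 mm.
Angle of view α = 2·arctan(d/2f) with d = 52.1776 mm and f = 37.2 mm.
d/2f = 0.70131; arctan(0.70131) ≈ 35.0424°, so α ≈ 70.0848°.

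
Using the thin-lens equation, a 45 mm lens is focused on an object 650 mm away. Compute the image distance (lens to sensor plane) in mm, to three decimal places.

48.347 mm

1/dᵢ = 1/f − 1/dₒ = 1/45 − 1/650 = 0.0206838 mm⁻¹.
dᵢ = 1/0.0206838 ≈ 48.3471 mm.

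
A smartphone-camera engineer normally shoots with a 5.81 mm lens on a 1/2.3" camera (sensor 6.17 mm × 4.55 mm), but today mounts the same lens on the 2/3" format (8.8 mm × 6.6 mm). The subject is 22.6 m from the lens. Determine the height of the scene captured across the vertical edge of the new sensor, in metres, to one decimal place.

The focal length stays 5.81 mm; the relevant sensor dimension is now h = 6.6 mm. Object distance dₒ = 22.6 m = 22600 mm.
Thin-lens field height W = h·(dₒ − f)/f = 6.6 × (22600 − 5.81)/5.81 ≈ 25666.378 mm = 25.6664 m.

25.7 m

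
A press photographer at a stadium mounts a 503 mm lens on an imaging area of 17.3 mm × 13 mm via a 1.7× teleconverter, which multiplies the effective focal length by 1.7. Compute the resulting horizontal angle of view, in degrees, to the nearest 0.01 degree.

Effective focal length f = 503 × 1.7 = 855.1 mm.
α = 2·arctan(17.3 / (2 × 855.1)) = 2·arctan(0.01012) ≈ 1.1591°.

1.16°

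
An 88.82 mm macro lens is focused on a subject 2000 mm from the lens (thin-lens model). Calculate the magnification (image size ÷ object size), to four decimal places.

Thin lens: 1/f = 1/dₒ + 1/dᵢ → 1/dᵢ = 1/88.82 − 1/2000 = 0.0107587 mm⁻¹, so dᵢ ≈ 92.9478 mm.
Magnification m = dᵢ/dₒ = 92.9478/2000 ≈ 0.04647.

0.0465×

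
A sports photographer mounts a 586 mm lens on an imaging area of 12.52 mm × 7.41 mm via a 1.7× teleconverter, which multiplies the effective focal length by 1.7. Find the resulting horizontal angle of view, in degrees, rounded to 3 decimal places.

Effective focal length f = 586 × 1.7 = 996.2 mm.
α = 2·arctan(12.52 / (2 × 996.2)) = 2·arctan(0.00628) ≈ 0.7201°.

0.720°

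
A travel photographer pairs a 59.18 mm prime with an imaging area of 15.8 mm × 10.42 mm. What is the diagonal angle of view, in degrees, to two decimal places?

18.17°

Sensor diagonal = √(15.8² + 10.42²) = √358.2164 ≈ 18.9266 mm.
Angle of view α = 2·arctan(d/2f) with d = 18.9266 mm and f = 59.18 mm.
d/2f = 0.15991; arctan(0.15991) ≈ 9.0851°, so α ≈ 18.1702°.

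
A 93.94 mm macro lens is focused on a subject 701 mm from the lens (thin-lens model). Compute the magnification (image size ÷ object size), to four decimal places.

Thin lens: 1/f = 1/dₒ + 1/dᵢ → 1/dᵢ = 1/93.94 − 1/701 = 0.0092186 mm⁻¹, so dᵢ ≈ 108.4768 mm.
Magnification m = dᵢ/dₒ = 108.4768/701 ≈ 0.15475.

0.1547×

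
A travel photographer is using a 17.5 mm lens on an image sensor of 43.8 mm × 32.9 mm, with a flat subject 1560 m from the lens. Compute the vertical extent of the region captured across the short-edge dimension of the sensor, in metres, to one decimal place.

dₒ: 1560 m = 1.56e+06 mm.
Similar triangles through the lens centre give W/dₒ = h/dᵢ; with 1/f = 1/dₒ + 1/dᵢ this gives W = h·(dₒ − f)/f.
W = 32.9 mm × (1.56e+06 − 17.5) / 17.5 = 32.9 × 89141.8571 ≈ 2932767.100 mm = 2932.77 m.

2932.8 m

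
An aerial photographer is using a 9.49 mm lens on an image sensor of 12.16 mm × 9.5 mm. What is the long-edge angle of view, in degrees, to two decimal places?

65.29°

Angle of view α = 2·arctan(w/2f) with w = 12.16 mm and f = 9.49 mm.
w/2f = 0.64067; arctan(0.64067) ≈ 32.6466°, so α ≈ 65.2933°.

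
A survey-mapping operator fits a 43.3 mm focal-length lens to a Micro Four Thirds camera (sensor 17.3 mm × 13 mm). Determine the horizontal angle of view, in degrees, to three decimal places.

22.594°

Angle of view α = 2·arctan(w/2f) with w = 17.3 mm and f = 43.3 mm.
w/2f = 0.19977; arctan(0.19977) ≈ 11.2972°, so α ≈ 22.5944°.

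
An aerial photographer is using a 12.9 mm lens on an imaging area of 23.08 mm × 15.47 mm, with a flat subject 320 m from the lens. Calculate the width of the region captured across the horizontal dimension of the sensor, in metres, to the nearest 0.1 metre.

572.5 m

dₒ: 320 m = 320000 mm.
Similar triangles through the lens centre give W/dₒ = w/dᵢ; with 1/f = 1/dₒ + 1/dᵢ this gives W = w·(dₒ − f)/f.
W = 23.08 mm × (320000 − 12.9) / 12.9 = 23.08 × 24805.2016 ≈ 572504.052 mm = 572.504 m.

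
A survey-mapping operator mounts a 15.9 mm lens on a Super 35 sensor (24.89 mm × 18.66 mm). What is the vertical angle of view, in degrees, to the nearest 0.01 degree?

Angle of view α = 2·arctan(h/2f) with h = 18.66 mm and f = 15.9 mm.
h/2f = 0.58679; arctan(0.58679) ≈ 30.4041°, so α ≈ 60.8082°.

60.81°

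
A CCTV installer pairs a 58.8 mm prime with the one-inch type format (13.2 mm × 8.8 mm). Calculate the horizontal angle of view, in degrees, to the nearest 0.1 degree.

12.8°

Angle of view α = 2·arctan(w/2f) with w = 13.2 mm and f = 58.8 mm.
w/2f = 0.11224; arctan(0.11224) ≈ 6.4044°, so α ≈ 12.8087°.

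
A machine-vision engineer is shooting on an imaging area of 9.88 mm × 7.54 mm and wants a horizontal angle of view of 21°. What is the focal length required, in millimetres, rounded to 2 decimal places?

From α = 2·arctan(w/2f) we get f = w / (2·tan(α/2)).
With w = 9.88 mm and α/2 = 10.5°, tan(α/2) ≈ 0.18534, so f ≈ 9.88 / 0.37068 ≈ 26.6539 mm.

26.65 mm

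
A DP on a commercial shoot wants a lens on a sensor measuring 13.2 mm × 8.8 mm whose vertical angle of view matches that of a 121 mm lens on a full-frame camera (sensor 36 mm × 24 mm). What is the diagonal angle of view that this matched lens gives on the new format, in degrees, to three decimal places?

20.273°

Equal vertical AOV ⇒ f₂ = f₁ · 8.8/24 = 121 × 0.36667 ≈ 44.3667 mm.
Sensor diagonal = √(13.2² + 8.8²) = √251.6800 ≈ 15.8644 mm.
Diagonal AOV on the new format = 2·arctan(15.8644 / (2 × 44.3667)) = 2·arctan(0.17879) ≈ 20.2734°.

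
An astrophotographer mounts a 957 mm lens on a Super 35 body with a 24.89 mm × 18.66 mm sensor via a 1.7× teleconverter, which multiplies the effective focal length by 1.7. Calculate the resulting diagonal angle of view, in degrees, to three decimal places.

1.096°

Effective focal length f = 957 × 1.7 = 1626.9 mm.
Sensor diagonal = √(24.89² + 18.66²) = √967.7077 ≈ 31.1080 mm.
α = 2·arctan(31.108 / (2 × 1626.9)) = 2·arctan(0.00956) ≈ 1.0955°.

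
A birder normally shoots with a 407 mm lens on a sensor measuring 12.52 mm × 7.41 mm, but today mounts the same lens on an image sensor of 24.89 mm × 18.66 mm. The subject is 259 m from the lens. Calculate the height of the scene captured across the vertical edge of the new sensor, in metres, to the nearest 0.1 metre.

The focal length stays 407 mm; the relevant sensor dimension is now h = 18.66 mm. Object distance dₒ = 259 m = 259000 mm.
Thin-lens field height W = h·(dₒ − f)/f = 18.66 × (259000 − 407)/407 ≈ 11855.885 mm = 11.8559 m.

11.9 m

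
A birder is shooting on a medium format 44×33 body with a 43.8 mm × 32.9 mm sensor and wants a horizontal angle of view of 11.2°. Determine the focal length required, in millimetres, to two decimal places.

From α = 2·arctan(w/2f) we get f = w / (2·tan(α/2)).
With w = 43.8 mm and α/2 = 5.6°, tan(α/2) ≈ 0.09805, so f ≈ 43.8 / 0.19610 ≈ 223.3535 mm.

223.35 mm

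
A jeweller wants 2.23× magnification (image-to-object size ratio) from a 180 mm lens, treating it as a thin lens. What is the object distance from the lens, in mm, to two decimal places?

With m = dᵢ/dₒ and 1/f = 1/dₒ + 1/dᵢ, substituting dᵢ = m·dₒ gives 1/f = (1 + 1/m)/dₒ, hence dₒ = f·(1 + 1/m).
dₒ = 180 × (1 + 1/2.23) = 180 × 1.44843 ≈ 260.717 mm.

260.72 mm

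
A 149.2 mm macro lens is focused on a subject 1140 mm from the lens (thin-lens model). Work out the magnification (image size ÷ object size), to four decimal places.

Thin lens: 1/f = 1/dₒ + 1/dᵢ → 1/dᵢ = 1/149.2 − 1/1140 = 0.0058252 mm⁻¹, so dᵢ ≈ 171.6673 mm.
Magnification m = dᵢ/dₒ = 171.6673/1140 ≈ 0.15059.

0.1506×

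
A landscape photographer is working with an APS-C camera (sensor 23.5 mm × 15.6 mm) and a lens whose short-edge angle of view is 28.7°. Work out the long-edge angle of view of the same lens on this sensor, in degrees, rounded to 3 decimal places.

From the short-edge AOV: f = 15.6 / (2·tan(14.35°)) = 15.6 / 0.51165 ≈ 30.4894 mm.
Long-edge AOV = 2·arctan(23.5 / (2 × 30.4894)) = 2·arctan(0.38538) ≈ 42.1513°.

42.151°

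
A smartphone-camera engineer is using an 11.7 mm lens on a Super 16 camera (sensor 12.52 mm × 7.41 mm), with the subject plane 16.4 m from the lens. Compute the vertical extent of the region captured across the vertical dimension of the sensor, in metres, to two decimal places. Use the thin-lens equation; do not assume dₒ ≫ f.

10.38 m

dₒ: 16.4 m = 16400 mm.
Similar triangles through the lens centre give W/dₒ = h/dᵢ; with 1/f = 1/dₒ + 1/dᵢ this gives W = h·(dₒ − f)/f.
W = 7.41 mm × (16400 − 11.7) / 11.7 = 7.41 × 1400.7094 ≈ 10379.257 mm = 10.3793 m.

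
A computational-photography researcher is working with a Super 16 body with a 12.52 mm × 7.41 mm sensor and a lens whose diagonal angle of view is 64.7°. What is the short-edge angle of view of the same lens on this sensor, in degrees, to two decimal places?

Sensor diagonal = √(12.52² + 7.41²) = √211.6585 ≈ 14.5485 mm.
From the diagonal AOV: f = 14.5485 / (2·tan(32.35°)) = 14.5485 / 1.26679 ≈ 11.4845 mm.
Short-edge AOV = 2·arctan(7.41 / (2 × 11.4845)) = 2·arctan(0.32261) ≈ 35.7603°.

35.76°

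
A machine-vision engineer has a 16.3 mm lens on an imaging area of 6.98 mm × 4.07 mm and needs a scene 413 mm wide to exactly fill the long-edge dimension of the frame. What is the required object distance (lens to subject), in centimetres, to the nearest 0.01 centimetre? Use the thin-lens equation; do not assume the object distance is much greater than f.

Magnification m = w/W = dᵢ/dₒ; combined with 1/f = 1/dₒ + 1/dᵢ this gives dₒ = f·(1 + W/w).
dₒ = 16.3 mm × (1 + 413/6.98) = 16.3 × 60.1691 ≈ 980.756 mm = 98.0756 cm.

98.08 cm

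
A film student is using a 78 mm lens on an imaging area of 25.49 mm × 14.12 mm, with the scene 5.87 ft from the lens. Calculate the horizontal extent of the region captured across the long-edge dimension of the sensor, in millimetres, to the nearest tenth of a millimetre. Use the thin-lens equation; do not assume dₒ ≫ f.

dₒ: 5.87 ft × 304.8 mm/ft = 1789.18 mm.
Similar triangles through the lens centre give W/dₒ = w/dᵢ; with 1/f = 1/dₒ + 1/dᵢ this gives W = w·(dₒ − f)/f.
W = 25.49 mm × (1789.18 − 78) / 78 = 25.49 × 21.9382 ≈ 559.204 mm.

559.2 mm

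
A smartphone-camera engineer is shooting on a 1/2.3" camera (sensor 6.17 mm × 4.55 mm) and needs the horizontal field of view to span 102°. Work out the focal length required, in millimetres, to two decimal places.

2.50 mm

From α = 2·arctan(w/2f) we get f = w / (2·tan(α/2)).
With w = 6.17 mm and α/2 = 51°, tan(α/2) ≈ 1.23490, so f ≈ 6.17 / 2.46979 ≈ 2.4982 mm.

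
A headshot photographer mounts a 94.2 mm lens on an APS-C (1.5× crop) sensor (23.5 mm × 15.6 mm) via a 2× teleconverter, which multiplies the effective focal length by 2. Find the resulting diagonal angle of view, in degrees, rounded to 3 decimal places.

Effective focal length f = 94.2 × 2 = 188.4 mm.
Sensor diagonal = √(23.5² + 15.6²) = √795.6100 ≈ 28.2066 mm.
α = 2·arctan(28.207 / (2 × 188.4)) = 2·arctan(0.07486) ≈ 8.5621°.

8.562°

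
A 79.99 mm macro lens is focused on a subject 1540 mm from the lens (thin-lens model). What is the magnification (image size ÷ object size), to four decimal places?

0.0548×

Thin lens: 1/f = 1/dₒ + 1/dᵢ → 1/dᵢ = 1/79.99 − 1/1540 = 0.0118522 mm⁻¹, so dᵢ ≈ 84.3724 mm.
Magnification m = dᵢ/dₒ = 84.3724/1540 ≈ 0.05479.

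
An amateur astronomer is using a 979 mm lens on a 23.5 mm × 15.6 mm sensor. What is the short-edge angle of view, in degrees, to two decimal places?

Angle of view α = 2·arctan(h/2f) with h = 15.6 mm and f = 979 mm.
h/2f = 0.00797; arctan(0.00797) ≈ 0.4565°, so α ≈ 0.9130°.

0.91°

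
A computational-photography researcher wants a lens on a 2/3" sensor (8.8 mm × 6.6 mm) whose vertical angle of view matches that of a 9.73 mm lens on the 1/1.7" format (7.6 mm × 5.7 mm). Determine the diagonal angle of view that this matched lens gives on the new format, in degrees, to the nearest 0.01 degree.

52.04°

Equal vertical AOV ⇒ f₂ = f₁ · 6.6/5.7 = 9.73 × 1.15789 ≈ 11.2663 mm.
Sensor diagonal = √(8.8² + 6.6²) = √121.0000 ≈ 11.0000 mm.
Diagonal AOV on the new format = 2·arctan(11.0000 / (2 × 11.2663)) = 2·arctan(0.48818) ≈ 52.0415°.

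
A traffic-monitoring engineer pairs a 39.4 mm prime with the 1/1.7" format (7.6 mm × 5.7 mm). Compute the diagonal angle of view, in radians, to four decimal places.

0.2400 rad

Sensor diagonal = √(7.6² + 5.7²) = √90.2500 ≈ 9.5000 mm.
Angle of view α = 2·arctan(d/2f) with d = 9.5000 mm and f = 39.4 mm.
d/2f = 0.12056; arctan(0.12056) ≈ 0.1200 rad, so α ≈ 0.2400 rad.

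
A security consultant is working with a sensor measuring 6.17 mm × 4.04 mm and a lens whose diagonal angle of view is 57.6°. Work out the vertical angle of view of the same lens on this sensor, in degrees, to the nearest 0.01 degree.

Sensor diagonal = √(6.17² + 4.04²) = √54.3905 ≈ 7.3750 mm.
From the diagonal AOV: f = 7.3750 / (2·tan(28.8°)) = 7.3750 / 1.09951 ≈ 6.7075 mm.
Vertical AOV = 2·arctan(4.04 / (2 × 6.7075)) = 2·arctan(0.30115) ≈ 33.5198°.

33.52°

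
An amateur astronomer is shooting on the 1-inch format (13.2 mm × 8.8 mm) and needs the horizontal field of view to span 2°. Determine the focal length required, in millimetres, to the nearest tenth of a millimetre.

From α = 2·arctan(w/2f) we get f = w / (2·tan(α/2)).
With w = 13.2 mm and α/2 = 1°, tan(α/2) ≈ 0.01746, so f ≈ 13.2 / 0.03491 ≈ 378.1137 mm.

378.1 mm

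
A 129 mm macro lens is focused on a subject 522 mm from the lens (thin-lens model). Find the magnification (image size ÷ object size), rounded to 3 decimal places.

Thin lens: 1/f = 1/dₒ + 1/dᵢ → 1/dᵢ = 1/129 − 1/522 = 0.0058362 mm⁻¹, so dᵢ ≈ 171.3435 mm.
Magnification m = dᵢ/dₒ = 171.3435/522 ≈ 0.32824.

0.328×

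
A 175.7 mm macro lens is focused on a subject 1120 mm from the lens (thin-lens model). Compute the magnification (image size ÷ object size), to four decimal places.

Thin lens: 1/f = 1/dₒ + 1/dᵢ → 1/dᵢ = 1/175.7 − 1/1120 = 0.0047987 mm⁻¹, so dᵢ ≈ 208.3914 mm.
Magnification m = dᵢ/dₒ = 208.3914/1120 ≈ 0.18606.

0.1861×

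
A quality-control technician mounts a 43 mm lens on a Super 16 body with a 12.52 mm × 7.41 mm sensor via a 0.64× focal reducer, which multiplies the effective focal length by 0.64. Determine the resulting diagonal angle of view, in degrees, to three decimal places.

29.612°

Effective focal length f = 43 × 0.64 = 27.52 mm.
Sensor diagonal = √(12.52² + 7.41²) = √211.6585 ≈ 14.5485 mm.
α = 2·arctan(14.548 / (2 × 27.52)) = 2·arctan(0.26433) ≈ 29.6122°.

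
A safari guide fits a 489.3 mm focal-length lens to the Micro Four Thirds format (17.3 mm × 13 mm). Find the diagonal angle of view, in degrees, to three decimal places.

Sensor diagonal = √(17.3² + 13²) = √468.2900 ≈ 21.6400 mm.
Angle of view α = 2·arctan(d/2f) with d = 21.6400 mm and f = 489.3 mm.
d/2f = 0.02211; arctan(0.02211) ≈ 1.2668°, so α ≈ 2.5336°.

2.534°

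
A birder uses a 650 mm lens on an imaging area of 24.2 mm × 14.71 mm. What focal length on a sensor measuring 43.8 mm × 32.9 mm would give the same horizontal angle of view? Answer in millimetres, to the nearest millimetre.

1176 mm

Equal angle of view means equal width/f ratio, so f₂ = f₁ · (width₂/width₁) = 650 × 43.8/24.2.
f₂ = 650 × 1.80992 ≈ 1176.446 mm.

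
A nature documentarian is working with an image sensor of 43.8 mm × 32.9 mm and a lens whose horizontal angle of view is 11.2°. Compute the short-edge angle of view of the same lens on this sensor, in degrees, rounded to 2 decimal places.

8.42°

From the horizontal AOV: f = 43.8 / (2·tan(5.6°)) = 43.8 / 0.19610 ≈ 223.3535 mm.
Short-edge AOV = 2·arctan(32.9 / (2 × 223.3535)) = 2·arctan(0.07365) ≈ 8.4245°.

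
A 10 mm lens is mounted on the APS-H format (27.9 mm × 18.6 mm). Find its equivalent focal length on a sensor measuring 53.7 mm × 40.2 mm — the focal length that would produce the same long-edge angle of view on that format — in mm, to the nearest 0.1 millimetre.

19.2 mm

Equal angle of view means equal width/f ratio, so f₂ = f₁ · (width₂/width₁) = 10 × 53.7/27.9.
f₂ = 10 × 1.92473 ≈ 19.247 mm.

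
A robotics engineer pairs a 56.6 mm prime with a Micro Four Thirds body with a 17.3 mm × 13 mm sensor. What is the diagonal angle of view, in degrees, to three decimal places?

21.645°

Sensor diagonal = √(17.3² + 13²) = √468.2900 ≈ 21.6400 mm.
Angle of view α = 2·arctan(d/2f) with d = 21.6400 mm and f = 56.6 mm.
d/2f = 0.19117; arctan(0.19117) ≈ 10.8224°, so α ≈ 21.6449°.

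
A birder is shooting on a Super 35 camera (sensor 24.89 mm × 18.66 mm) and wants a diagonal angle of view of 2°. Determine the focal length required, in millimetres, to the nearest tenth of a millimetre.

Sensor diagonal = √(24.89² + 18.66²) = √967.7077 ≈ 31.1080 mm.
From α = 2·arctan(d/2f) we get f = d / (2·tan(α/2)).
With d = 31.1080 mm and α/2 = 1°, tan(α/2) ≈ 0.01746, so f ≈ 31.1080 / 0.03491 ≈ 891.0881 mm.

891.1 mm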